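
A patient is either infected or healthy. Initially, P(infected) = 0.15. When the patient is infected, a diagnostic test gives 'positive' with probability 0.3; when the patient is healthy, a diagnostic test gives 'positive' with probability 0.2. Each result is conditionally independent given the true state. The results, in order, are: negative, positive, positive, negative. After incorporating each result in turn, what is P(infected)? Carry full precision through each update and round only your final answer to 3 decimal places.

0.233

After 'negative': P(infected) = 0.7·0.1500 / (0.7·0.1500 + 0.8·0.8500) ≈ 0.1338
After 'positive': P(infected) = 0.3·0.1338 / (0.3·0.1338 + 0.2·0.8662) ≈ 0.1881
After 'positive': P(infected) = 0.3·0.1881 / (0.3·0.1881 + 0.2·0.8119) ≈ 0.2578
After 'negative': P(infected) = 0.7·0.2578 / (0.7·0.2578 + 0.8·0.7422) ≈ 0.2331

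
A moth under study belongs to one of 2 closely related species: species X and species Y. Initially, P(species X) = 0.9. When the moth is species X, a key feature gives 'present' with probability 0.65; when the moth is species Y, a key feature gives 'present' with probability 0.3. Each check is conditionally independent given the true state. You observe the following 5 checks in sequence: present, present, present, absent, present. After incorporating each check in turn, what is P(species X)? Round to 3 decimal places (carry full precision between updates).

0.990

Apply Bayes' rule sequentially, carrying P(species X) forward.
After 'present': P(species X) = 0.65·0.9000 / (0.65·0.9000 + 0.3·0.1000) ≈ 0.9512
After 'present': P(species X) = 0.65·0.9512 / (0.65·0.9512 + 0.3·0.0488) ≈ 0.9769
After 'present': P(species X) = 0.65·0.9769 / (0.65·0.9769 + 0.3·0.0231) ≈ 0.9892
After 'absent': P(species X) = 0.35·0.9892 / (0.35·0.9892 + 0.7·0.0108) ≈ 0.9786
After 'present': P(species X) = 0.65·0.9786 / (0.65·0.9786 + 0.3·0.0214) ≈ 0.9900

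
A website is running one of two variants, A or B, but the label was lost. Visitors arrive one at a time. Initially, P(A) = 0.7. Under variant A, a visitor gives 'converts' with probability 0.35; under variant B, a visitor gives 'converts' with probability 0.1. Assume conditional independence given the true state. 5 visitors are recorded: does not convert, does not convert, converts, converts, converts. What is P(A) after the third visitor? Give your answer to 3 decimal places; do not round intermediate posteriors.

0.810

After 'does not convert': P(A) = 0.65·0.7000 / (0.65·0.7000 + 0.9·0.3000) ≈ 0.6276
After 'does not convert': P(A) = 0.65·0.6276 / (0.65·0.6276 + 0.9·0.3724) ≈ 0.5490
After 'converts': P(A) = 0.35·0.5490 / (0.35·0.5490 + 0.1·0.4510) ≈ 0.8099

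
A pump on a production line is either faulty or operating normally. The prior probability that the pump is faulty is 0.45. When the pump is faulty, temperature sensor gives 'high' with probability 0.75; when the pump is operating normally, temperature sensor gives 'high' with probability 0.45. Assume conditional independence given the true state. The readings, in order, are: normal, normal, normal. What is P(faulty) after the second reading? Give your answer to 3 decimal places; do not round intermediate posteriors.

0.145

Apply Bayes' rule sequentially, carrying P(faulty) forward.
After 'normal': P(faulty) = 0.25·0.4500 / (0.25·0.4500 + 0.55·0.5500) ≈ 0.2711
After 'normal': P(faulty) = 0.25·0.2711 / (0.25·0.2711 + 0.55·0.7289) ≈ 0.1446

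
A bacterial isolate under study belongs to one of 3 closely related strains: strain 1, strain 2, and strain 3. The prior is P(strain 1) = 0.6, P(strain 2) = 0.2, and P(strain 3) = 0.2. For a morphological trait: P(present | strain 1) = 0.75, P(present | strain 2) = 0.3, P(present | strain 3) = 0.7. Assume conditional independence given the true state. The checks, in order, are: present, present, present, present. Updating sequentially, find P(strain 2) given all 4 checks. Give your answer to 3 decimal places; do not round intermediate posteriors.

After 'present': normaliser = 0.75·0.6000 + 0.3·0.2000 + 0.7·0.2000; P(strain 1) ≈ 0.6923, P(strain 2) ≈ 0.0923, P(strain 3) ≈ 0.2154
After 'present': normaliser = 0.75·0.6923 + 0.3·0.0923 + 0.7·0.2154; P(strain 1) ≈ 0.7442, P(strain 2) ≈ 0.0397, P(strain 3) ≈ 0.2161
After 'present': normaliser = 0.75·0.7442 + 0.3·0.0397 + 0.7·0.2161; P(strain 1) ≈ 0.7738, P(strain 2) ≈ 0.0165, P(strain 3) ≈ 0.2097
After 'present': normaliser = 0.75·0.7738 + 0.3·0.0165 + 0.7·0.2097; P(strain 1) ≈ 0.7927, P(strain 2) ≈ 0.0068, P(strain 3) ≈ 0.2005

0.007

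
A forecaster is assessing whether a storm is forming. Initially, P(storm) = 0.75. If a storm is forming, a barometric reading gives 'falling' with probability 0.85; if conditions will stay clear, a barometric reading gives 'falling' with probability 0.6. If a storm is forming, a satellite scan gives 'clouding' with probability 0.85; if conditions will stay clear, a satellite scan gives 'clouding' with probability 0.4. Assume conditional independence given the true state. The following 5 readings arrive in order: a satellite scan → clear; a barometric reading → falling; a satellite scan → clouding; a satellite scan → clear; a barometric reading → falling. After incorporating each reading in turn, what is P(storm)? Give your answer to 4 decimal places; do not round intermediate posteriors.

After a satellite scan='clear': P(storm) = 0.15·0.7500 / (0.15·0.7500 + 0.6·0.2500) ≈ 0.4286
After a barometric reading='falling': P(storm) = 0.85·0.4286 / (0.85·0.4286 + 0.6·0.5714) ≈ 0.5152
After a satellite scan='clouding': P(storm) = 0.85·0.5152 / (0.85·0.5152 + 0.4·0.4848) ≈ 0.6930
After a satellite scan='clear': P(storm) = 0.15·0.6930 / (0.15·0.6930 + 0.6·0.3070) ≈ 0.3608
After a barometric reading='falling': P(storm) = 0.85·0.3608 / (0.85·0.3608 + 0.6·0.6392) ≈ 0.4443

0.4443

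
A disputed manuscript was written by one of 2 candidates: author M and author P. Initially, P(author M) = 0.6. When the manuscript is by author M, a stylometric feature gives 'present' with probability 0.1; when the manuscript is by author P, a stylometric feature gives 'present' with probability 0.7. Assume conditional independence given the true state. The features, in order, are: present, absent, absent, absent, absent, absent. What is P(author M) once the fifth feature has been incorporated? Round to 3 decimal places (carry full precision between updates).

0.946

After 'present': P(author M) = 0.1·0.6000 / (0.1·0.6000 + 0.7·0.4000) ≈ 0.1765
After 'absent': P(author M) = 0.9·0.1765 / (0.9·0.1765 + 0.3·0.8235) ≈ 0.3913
After 'absent': P(author M) = 0.9·0.3913 / (0.9·0.3913 + 0.3·0.6087) ≈ 0.6585
After 'absent': P(author M) = 0.9·0.6585 / (0.9·0.6585 + 0.3·0.3415) ≈ 0.8526
After 'absent': P(author M) = 0.9·0.8526 / (0.9·0.8526 + 0.3·0.1474) ≈ 0.9455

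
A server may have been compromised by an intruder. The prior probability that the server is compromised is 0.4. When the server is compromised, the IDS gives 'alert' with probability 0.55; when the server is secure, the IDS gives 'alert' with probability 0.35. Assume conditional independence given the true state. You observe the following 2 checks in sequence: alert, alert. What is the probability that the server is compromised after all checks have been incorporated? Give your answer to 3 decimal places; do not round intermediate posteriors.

0.622

After 'alert': P(compromised) = 0.55·0.4000 / (0.55·0.4000 + 0.35·0.6000) ≈ 0.5116
After 'alert': P(compromised) = 0.55·0.5116 / (0.55·0.5116 + 0.35·0.4884) ≈ 0.6221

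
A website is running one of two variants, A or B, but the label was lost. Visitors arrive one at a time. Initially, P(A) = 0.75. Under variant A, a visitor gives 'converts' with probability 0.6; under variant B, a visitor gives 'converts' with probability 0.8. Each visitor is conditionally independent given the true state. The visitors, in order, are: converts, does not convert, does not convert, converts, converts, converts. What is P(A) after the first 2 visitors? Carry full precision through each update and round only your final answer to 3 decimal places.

After 'converts': P(A) = 0.6·0.7500 / (0.6·0.7500 + 0.8·0.2500) ≈ 0.6923
After 'does not convert': P(A) = 0.4·0.6923 / (0.4·0.6923 + 0.2·0.3077) ≈ 0.8182

0.818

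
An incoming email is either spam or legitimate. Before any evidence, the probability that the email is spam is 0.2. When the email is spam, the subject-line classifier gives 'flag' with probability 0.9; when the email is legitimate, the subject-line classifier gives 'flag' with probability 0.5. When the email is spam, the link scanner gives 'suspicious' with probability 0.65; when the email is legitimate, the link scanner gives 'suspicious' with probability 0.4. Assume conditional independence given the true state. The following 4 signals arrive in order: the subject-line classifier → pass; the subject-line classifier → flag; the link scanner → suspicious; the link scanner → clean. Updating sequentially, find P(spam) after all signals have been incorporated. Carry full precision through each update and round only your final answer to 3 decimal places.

Each posterior becomes the prior for the next update.
After the subject-line classifier='pass': P(spam) = 0.1·0.2000 / (0.1·0.2000 + 0.5·0.8000) ≈ 0.0476
After the subject-line classifier='flag': P(spam) = 0.9·0.0476 / (0.9·0.0476 + 0.5·0.9524) ≈ 0.0826
After the link scanner='suspicious': P(spam) = 0.65·0.0826 / (0.65·0.0826 + 0.4·0.9174) ≈ 0.1276
After the link scanner='clean': P(spam) = 0.35·0.1276 / (0.35·0.1276 + 0.6·0.8724) ≈ 0.0786

0.079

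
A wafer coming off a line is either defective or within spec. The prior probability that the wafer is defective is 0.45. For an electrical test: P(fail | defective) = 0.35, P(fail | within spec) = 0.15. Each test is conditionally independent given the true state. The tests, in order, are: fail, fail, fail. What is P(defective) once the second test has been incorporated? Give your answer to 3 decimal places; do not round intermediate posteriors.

0.817

After 'fail': P(defective) = 0.35·0.4500 / (0.35·0.4500 + 0.15·0.5500) ≈ 0.6562
After 'fail': P(defective) = 0.35·0.6562 / (0.35·0.6562 + 0.15·0.3438) ≈ 0.8167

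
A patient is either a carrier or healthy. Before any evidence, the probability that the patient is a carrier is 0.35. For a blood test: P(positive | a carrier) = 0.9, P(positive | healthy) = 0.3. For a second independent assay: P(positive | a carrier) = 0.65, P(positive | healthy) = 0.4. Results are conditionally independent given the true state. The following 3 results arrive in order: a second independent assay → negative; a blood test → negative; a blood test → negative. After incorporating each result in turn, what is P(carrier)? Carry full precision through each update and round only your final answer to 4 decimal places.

After a second independent assay='negative': P(carrier) = 0.35·0.3500 / (0.35·0.3500 + 0.6·0.6500) ≈ 0.2390
After a blood test='negative': P(carrier) = 0.1·0.2390 / (0.1·0.2390 + 0.7·0.7610) ≈ 0.0429
After a blood test='negative': P(carrier) = 0.1·0.0429 / (0.1·0.0429 + 0.7·0.9571) ≈ 0.0064

0.0064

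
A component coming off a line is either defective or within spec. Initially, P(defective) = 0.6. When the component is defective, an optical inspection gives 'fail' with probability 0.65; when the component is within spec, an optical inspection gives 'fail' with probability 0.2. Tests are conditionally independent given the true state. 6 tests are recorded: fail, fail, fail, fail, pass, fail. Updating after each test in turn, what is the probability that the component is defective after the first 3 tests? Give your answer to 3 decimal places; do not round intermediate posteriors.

After 'fail': P(defective) = 0.65·0.6000 / (0.65·0.6000 + 0.2·0.4000) ≈ 0.8298
After 'fail': P(defective) = 0.65·0.8298 / (0.65·0.8298 + 0.2·0.1702) ≈ 0.9406
After 'fail': P(defective) = 0.65·0.9406 / (0.65·0.9406 + 0.2·0.0594) ≈ 0.9809

0.981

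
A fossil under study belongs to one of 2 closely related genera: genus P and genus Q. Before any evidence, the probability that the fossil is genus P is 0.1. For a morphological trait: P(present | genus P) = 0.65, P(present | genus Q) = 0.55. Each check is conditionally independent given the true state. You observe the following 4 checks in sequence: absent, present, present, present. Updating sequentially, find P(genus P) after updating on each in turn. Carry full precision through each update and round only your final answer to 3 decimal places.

0.125

After 'absent': P(genus P) = 0.35·0.1000 / (0.35·0.1000 + 0.45·0.9000) ≈ 0.0795
After 'present': P(genus P) = 0.65·0.0795 / (0.65·0.0795 + 0.55·0.9205) ≈ 0.0927
After 'present': P(genus P) = 0.65·0.0927 / (0.65·0.0927 + 0.55·0.9073) ≈ 0.1077
After 'present': P(genus P) = 0.65·0.1077 / (0.65·0.1077 + 0.55·0.8923) ≈ 0.1248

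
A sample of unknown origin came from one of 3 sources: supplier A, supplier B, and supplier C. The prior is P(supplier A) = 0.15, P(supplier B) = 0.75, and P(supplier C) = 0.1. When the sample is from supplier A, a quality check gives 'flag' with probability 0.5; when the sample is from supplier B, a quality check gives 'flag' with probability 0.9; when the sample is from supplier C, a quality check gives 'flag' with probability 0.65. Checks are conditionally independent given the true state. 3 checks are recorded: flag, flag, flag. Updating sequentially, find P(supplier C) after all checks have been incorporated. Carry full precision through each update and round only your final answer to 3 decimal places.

After 'flag': normaliser = 0.5·0.1500 + 0.9·0.7500 + 0.65·0.1000; P(supplier A) ≈ 0.0920, P(supplier B) ≈ 0.8282, P(supplier C) ≈ 0.0798
After 'flag': normaliser = 0.5·0.0920 + 0.9·0.8282 + 0.65·0.0798; P(supplier A) ≈ 0.0546, P(supplier B) ≈ 0.8840, P(supplier C) ≈ 0.0615
After 'flag': normaliser = 0.5·0.0546 + 0.9·0.8840 + 0.65·0.0615; P(supplier A) ≈ 0.0316, P(supplier B) ≈ 0.9221, P(supplier C) ≈ 0.0463

0.046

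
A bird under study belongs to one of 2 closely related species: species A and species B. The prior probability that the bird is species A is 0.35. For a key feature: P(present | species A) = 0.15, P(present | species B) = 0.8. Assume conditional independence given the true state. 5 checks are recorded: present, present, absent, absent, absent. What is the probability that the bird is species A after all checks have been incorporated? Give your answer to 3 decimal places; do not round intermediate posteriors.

0.592

Each posterior becomes the prior for the next update.
After 'present': P(species A) = 0.15·0.3500 / (0.15·0.3500 + 0.8·0.6500) ≈ 0.0917
After 'present': P(species A) = 0.15·0.0917 / (0.15·0.0917 + 0.8·0.9083) ≈ 0.0186
After 'absent': P(species A) = 0.85·0.0186 / (0.85·0.0186 + 0.2·0.9814) ≈ 0.0745
After 'absent': P(species A) = 0.85·0.0745 / (0.85·0.0745 + 0.2·0.9255) ≈ 0.2548
After 'absent': P(species A) = 0.85·0.2548 / (0.85·0.2548 + 0.2·0.7452) ≈ 0.5924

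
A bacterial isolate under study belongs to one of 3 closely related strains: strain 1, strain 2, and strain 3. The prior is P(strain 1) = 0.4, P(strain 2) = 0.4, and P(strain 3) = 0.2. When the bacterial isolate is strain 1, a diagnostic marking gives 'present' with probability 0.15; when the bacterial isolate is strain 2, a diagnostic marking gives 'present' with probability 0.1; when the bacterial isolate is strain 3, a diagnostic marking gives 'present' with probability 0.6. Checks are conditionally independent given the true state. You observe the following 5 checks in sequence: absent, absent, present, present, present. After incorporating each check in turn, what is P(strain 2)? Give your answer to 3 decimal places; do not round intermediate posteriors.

0.039

After 'absent': normaliser = 0.85·0.4000 + 0.9·0.4000 + 0.4·0.2000; P(strain 1) ≈ 0.4359, P(strain 2) ≈ 0.4615, P(strain 3) ≈ 0.1026
After 'absent': normaliser = 0.85·0.4359 + 0.9·0.4615 + 0.4·0.1026; P(strain 1) ≈ 0.4481, P(strain 2) ≈ 0.5023, P(strain 3) ≈ 0.0496
After 'present': normaliser = 0.15·0.4481 + 0.1·0.5023 + 0.6·0.0496; P(strain 1) ≈ 0.4566, P(strain 2) ≈ 0.3412, P(strain 3) ≈ 0.2022
After 'present': normaliser = 0.15·0.4566 + 0.1·0.3412 + 0.6·0.2022; P(strain 1) ≈ 0.3058, P(strain 2) ≈ 0.1524, P(strain 3) ≈ 0.5418
After 'present': normaliser = 0.15·0.3058 + 0.1·0.1524 + 0.6·0.5418; P(strain 1) ≈ 0.1188, P(strain 2) ≈ 0.0395, P(strain 3) ≈ 0.8418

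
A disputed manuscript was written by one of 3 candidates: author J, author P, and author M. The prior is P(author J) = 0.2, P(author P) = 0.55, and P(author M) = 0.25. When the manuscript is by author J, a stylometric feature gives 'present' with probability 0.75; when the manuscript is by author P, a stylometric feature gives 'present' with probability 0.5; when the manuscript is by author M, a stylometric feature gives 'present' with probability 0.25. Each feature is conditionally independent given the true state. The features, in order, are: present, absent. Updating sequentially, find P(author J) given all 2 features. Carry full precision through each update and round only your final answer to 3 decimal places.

After 'present': normaliser = 0.75·0.2000 + 0.5·0.5500 + 0.25·0.2500; P(author J) ≈ 0.3077, P(author P) ≈ 0.5641, P(author M) ≈ 0.1282
After 'absent': normaliser = 0.25·0.3077 + 0.5·0.5641 + 0.75·0.1282; P(author J) ≈ 0.1690, P(author P) ≈ 0.6197, P(author M) ≈ 0.2113

0.169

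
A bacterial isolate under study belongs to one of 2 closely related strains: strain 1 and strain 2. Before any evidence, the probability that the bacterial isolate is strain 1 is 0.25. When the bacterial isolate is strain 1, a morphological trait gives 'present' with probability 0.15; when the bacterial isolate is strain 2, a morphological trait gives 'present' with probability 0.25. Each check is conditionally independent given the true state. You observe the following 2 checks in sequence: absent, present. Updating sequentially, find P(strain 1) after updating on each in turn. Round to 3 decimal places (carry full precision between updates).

0.185

After 'absent': P(strain 1) = 0.85·0.2500 / (0.85·0.2500 + 0.75·0.7500) ≈ 0.2742
After 'present': P(strain 1) = 0.15·0.2742 / (0.15·0.2742 + 0.25·0.7258) ≈ 0.1848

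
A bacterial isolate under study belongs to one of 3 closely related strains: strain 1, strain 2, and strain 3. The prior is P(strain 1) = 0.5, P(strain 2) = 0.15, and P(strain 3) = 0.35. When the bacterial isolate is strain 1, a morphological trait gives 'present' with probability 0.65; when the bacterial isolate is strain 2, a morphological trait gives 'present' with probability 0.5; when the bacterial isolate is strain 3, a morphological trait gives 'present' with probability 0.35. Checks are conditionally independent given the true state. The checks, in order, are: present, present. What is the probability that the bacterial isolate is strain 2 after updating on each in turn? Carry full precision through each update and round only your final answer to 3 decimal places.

0.129

After 'present': normaliser = 0.65·0.5000 + 0.5·0.1500 + 0.35·0.3500; P(strain 1) ≈ 0.6220, P(strain 2) ≈ 0.1435, P(strain 3) ≈ 0.2344
After 'present': normaliser = 0.65·0.6220 + 0.5·0.1435 + 0.35·0.2344; P(strain 1) ≈ 0.7244, P(strain 2) ≈ 0.1286, P(strain 3) ≈ 0.1470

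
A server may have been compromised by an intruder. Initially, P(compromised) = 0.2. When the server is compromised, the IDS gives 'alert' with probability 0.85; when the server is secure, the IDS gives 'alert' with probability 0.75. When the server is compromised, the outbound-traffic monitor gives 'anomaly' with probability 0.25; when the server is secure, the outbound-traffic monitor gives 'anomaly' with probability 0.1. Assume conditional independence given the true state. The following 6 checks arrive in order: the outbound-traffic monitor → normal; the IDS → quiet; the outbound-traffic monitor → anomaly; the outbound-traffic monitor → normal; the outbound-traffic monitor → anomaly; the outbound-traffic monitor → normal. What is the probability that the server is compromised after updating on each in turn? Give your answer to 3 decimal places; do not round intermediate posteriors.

0.352

After the outbound-traffic monitor='normal': P(compromised) = 0.75·0.2000 / (0.75·0.2000 + 0.9·0.8000) ≈ 0.1724
After the IDS='quiet': P(compromised) = 0.15·0.1724 / (0.15·0.1724 + 0.25·0.8276) ≈ 0.1111
After the outbound-traffic monitor='anomaly': P(compromised) = 0.25·0.1111 / (0.25·0.1111 + 0.1·0.8889) ≈ 0.2381
After the outbound-traffic monitor='normal': P(compromised) = 0.75·0.2381 / (0.75·0.2381 + 0.9·0.7619) ≈ 0.2066
After the outbound-traffic monitor='anomaly': P(compromised) = 0.25·0.2066 / (0.25·0.2066 + 0.1·0.7934) ≈ 0.3943
After the outbound-traffic monitor='normal': P(compromised) = 0.75·0.3943 / (0.75·0.3943 + 0.9·0.6057) ≈ 0.3517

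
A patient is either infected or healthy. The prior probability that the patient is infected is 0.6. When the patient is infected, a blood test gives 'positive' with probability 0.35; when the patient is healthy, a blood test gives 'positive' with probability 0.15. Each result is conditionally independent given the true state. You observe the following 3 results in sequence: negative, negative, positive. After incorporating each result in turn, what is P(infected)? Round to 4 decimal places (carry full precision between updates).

0.6718

Each posterior becomes the prior for the next update.
After 'negative': P(infected) = 0.65·0.6000 / (0.65·0.6000 + 0.85·0.4000) ≈ 0.5342
After 'negative': P(infected) = 0.65·0.5342 / (0.65·0.5342 + 0.85·0.4658) ≈ 0.4673
After 'positive': P(infected) = 0.35·0.4673 / (0.35·0.4673 + 0.15·0.5327) ≈ 0.6718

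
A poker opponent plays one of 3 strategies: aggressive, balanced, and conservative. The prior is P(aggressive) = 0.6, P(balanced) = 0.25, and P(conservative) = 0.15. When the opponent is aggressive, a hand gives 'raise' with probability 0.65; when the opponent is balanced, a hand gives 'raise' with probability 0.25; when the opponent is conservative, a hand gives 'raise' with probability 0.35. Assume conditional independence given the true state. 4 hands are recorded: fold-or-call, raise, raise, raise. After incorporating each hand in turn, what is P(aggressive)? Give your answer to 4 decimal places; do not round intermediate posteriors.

0.8902

Each posterior becomes the prior for the next update.
After 'fold-or-call': normaliser = 0.35·0.6000 + 0.75·0.2500 + 0.65·0.1500; P(aggressive) ≈ 0.4242, P(balanced) ≈ 0.3788, P(conservative) ≈ 0.1970
After 'raise': normaliser = 0.65·0.4242 + 0.25·0.3788 + 0.35·0.1970; P(aggressive) ≈ 0.6276, P(balanced) ≈ 0.2155, P(conservative) ≈ 0.1569
After 'raise': normaliser = 0.65·0.6276 + 0.25·0.2155 + 0.35·0.1569; P(aggressive) ≈ 0.7895, P(balanced) ≈ 0.1043, P(conservative) ≈ 0.1063
After 'raise': normaliser = 0.65·0.7895 + 0.25·0.1043 + 0.35·0.1063; P(aggressive) ≈ 0.8902, P(balanced) ≈ 0.0452, P(conservative) ≈ 0.0645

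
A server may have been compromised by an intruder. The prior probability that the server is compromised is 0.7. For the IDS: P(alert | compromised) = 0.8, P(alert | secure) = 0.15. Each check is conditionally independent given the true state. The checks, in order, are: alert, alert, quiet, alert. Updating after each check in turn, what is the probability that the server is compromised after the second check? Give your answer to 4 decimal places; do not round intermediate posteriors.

0.9852

Apply Bayes' rule sequentially, carrying P(compromised) forward.
After 'alert': P(compromised) = 0.8·0.7000 / (0.8·0.7000 + 0.15·0.3000) ≈ 0.9256
After 'alert': P(compromised) = 0.8·0.9256 / (0.8·0.9256 + 0.15·0.0744) ≈ 0.9852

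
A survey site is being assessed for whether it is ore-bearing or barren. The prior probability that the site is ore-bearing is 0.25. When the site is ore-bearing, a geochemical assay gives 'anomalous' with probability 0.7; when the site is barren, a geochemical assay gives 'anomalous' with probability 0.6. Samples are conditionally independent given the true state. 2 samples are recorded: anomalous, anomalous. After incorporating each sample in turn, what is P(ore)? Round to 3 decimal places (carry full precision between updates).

After 'anomalous': P(ore) = 0.7·0.2500 / (0.7·0.2500 + 0.6·0.7500) ≈ 0.2800
After 'anomalous': P(ore) = 0.7·0.2800 / (0.7·0.2800 + 0.6·0.7200) ≈ 0.3121

0.312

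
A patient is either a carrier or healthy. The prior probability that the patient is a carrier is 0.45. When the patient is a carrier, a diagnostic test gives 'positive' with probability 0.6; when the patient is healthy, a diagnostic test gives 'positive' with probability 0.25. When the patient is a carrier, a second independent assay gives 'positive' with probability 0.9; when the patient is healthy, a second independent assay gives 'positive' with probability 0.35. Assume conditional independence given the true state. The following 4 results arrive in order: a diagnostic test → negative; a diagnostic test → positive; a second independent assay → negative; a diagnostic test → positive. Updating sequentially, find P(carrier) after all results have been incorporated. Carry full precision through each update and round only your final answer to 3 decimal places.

0.279

After a diagnostic test='negative': P(carrier) = 0.4·0.4500 / (0.4·0.4500 + 0.75·0.5500) ≈ 0.3038
After a diagnostic test='positive': P(carrier) = 0.6·0.3038 / (0.6·0.3038 + 0.25·0.6962) ≈ 0.5115
After a second independent assay='negative': P(carrier) = 0.1·0.5115 / (0.1·0.5115 + 0.65·0.4885) ≈ 0.1388
After a diagnostic test='positive': P(carrier) = 0.6·0.1388 / (0.6·0.1388 + 0.25·0.8612) ≈ 0.2789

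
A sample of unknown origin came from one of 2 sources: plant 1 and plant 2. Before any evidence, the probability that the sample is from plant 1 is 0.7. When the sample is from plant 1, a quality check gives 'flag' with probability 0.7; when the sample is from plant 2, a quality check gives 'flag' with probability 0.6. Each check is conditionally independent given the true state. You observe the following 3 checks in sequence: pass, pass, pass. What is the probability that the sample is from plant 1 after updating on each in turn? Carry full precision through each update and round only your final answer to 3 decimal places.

0.496

After 'pass': P(plant 1) = 0.3·0.7000 / (0.3·0.7000 + 0.4·0.3000) ≈ 0.6364
After 'pass': P(plant 1) = 0.3·0.6364 / (0.3·0.6364 + 0.4·0.3636) ≈ 0.5676
After 'pass': P(plant 1) = 0.3·0.5676 / (0.3·0.5676 + 0.4·0.4324) ≈ 0.4961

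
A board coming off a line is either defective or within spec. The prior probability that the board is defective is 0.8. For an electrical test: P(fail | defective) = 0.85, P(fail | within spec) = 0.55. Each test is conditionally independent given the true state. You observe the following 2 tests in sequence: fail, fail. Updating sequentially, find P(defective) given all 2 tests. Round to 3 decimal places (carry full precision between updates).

0.905

After 'fail': P(defective) = 0.85·0.8000 / (0.85·0.8000 + 0.55·0.2000) ≈ 0.8608
After 'fail': P(defective) = 0.85·0.8608 / (0.85·0.8608 + 0.55·0.1392) ≈ 0.9052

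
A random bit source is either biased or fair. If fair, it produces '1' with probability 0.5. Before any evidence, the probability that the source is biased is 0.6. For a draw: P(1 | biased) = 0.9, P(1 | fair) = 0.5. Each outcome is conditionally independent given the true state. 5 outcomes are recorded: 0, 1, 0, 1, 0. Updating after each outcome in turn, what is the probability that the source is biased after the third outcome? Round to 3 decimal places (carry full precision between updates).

0.097

After '0': P(biased) = 0.1·0.6000 / (0.1·0.6000 + 0.5·0.4000) ≈ 0.2308
After '1': P(biased) = 0.9·0.2308 / (0.9·0.2308 + 0.5·0.7692) ≈ 0.3506
After '0': P(biased) = 0.1·0.3506 / (0.1·0.3506 + 0.5·0.6494) ≈ 0.0975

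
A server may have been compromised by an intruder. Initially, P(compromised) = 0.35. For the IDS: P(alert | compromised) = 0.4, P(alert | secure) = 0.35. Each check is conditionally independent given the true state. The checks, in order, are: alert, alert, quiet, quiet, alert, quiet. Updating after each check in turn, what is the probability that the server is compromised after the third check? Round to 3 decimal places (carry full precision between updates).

0.394

After 'alert': P(compromised) = 0.4·0.3500 / (0.4·0.3500 + 0.35·0.6500) ≈ 0.3810
After 'alert': P(compromised) = 0.4·0.3810 / (0.4·0.3810 + 0.35·0.6190) ≈ 0.4129
After 'quiet': P(compromised) = 0.6·0.4129 / (0.6·0.4129 + 0.65·0.5871) ≈ 0.3936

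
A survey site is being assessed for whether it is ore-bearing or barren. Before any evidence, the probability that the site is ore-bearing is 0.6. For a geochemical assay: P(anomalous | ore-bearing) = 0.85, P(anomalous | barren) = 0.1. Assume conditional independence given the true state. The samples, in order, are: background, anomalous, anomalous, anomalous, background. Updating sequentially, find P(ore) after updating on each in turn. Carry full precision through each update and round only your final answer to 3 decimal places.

0.962

After 'background': P(ore) = 0.15·0.6000 / (0.15·0.6000 + 0.9·0.4000) ≈ 0.2000
After 'anomalous': P(ore) = 0.85·0.2000 / (0.85·0.2000 + 0.1·0.8000) ≈ 0.6800
After 'anomalous': P(ore) = 0.85·0.6800 / (0.85·0.6800 + 0.1·0.3200) ≈ 0.9475
After 'anomalous': P(ore) = 0.85·0.9475 / (0.85·0.9475 + 0.1·0.0525) ≈ 0.9935
After 'background': P(ore) = 0.15·0.9935 / (0.15·0.9935 + 0.9·0.0065) ≈ 0.9624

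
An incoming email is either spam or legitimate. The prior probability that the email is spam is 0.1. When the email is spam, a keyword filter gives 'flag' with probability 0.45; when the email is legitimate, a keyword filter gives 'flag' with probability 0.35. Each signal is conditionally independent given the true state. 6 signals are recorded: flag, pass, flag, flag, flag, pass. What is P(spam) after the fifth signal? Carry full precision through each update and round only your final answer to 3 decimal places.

0.204

After 'flag': P(spam) = 0.45·0.1000 / (0.45·0.1000 + 0.35·0.9000) ≈ 0.1250
After 'pass': P(spam) = 0.55·0.1250 / (0.55·0.1250 + 0.65·0.8750) ≈ 0.1078
After 'flag': P(spam) = 0.45·0.1078 / (0.45·0.1078 + 0.35·0.8922) ≈ 0.1345
After 'flag': P(spam) = 0.45·0.1345 / (0.45·0.1345 + 0.35·0.8655) ≈ 0.1665
After 'flag': P(spam) = 0.45·0.1665 / (0.45·0.1665 + 0.35·0.8335) ≈ 0.2044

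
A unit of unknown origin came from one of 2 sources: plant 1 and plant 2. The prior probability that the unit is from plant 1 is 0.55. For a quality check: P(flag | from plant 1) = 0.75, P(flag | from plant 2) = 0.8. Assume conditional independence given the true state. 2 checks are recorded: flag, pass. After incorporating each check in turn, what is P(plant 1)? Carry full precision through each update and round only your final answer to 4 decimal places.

0.5889

After 'flag': P(plant 1) = 0.75·0.5500 / (0.75·0.5500 + 0.8·0.4500) ≈ 0.5340
After 'pass': P(plant 1) = 0.25·0.5340 / (0.25·0.5340 + 0.2·0.4660) ≈ 0.5889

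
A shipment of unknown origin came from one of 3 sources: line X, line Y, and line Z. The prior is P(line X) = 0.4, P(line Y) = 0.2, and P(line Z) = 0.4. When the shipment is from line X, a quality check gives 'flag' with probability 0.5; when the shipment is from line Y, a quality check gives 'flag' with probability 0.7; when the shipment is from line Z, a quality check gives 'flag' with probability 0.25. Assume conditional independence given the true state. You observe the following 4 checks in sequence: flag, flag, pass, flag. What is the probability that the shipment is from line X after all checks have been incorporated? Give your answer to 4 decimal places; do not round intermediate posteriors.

0.4973

Each posterior becomes the prior for the next update.
After 'flag': normaliser = 0.5·0.4000 + 0.7·0.2000 + 0.25·0.4000; P(line X) ≈ 0.4545, P(line Y) ≈ 0.3182, P(line Z) ≈ 0.2273
After 'flag': normaliser = 0.5·0.4545 + 0.7·0.3182 + 0.25·0.2273; P(line X) ≈ 0.4484, P(line Y) ≈ 0.4395, P(line Z) ≈ 0.1121
After 'pass': normaliser = 0.5·0.4484 + 0.3·0.4395 + 0.75·0.1121; P(line X) ≈ 0.5094, P(line Y) ≈ 0.2995, P(line Z) ≈ 0.1910
After 'flag': normaliser = 0.5·0.5094 + 0.7·0.2995 + 0.25·0.1910; P(line X) ≈ 0.4973, P(line Y) ≈ 0.4094, P(line Z) ≈ 0.0933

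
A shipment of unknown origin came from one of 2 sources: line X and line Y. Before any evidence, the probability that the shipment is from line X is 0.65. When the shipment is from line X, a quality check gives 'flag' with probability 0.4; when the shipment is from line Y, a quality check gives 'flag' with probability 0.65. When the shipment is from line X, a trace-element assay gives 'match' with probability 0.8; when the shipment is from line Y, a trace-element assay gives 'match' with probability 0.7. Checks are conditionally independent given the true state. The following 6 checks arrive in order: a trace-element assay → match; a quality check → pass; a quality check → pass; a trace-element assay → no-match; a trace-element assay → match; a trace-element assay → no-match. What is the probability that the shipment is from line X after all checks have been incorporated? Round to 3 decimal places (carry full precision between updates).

0.760

After a trace-element assay='match': P(line X) = 0.8·0.6500 / (0.8·0.6500 + 0.7·0.3500) ≈ 0.6797
After a quality check='pass': P(line X) = 0.6·0.6797 / (0.6·0.6797 + 0.35·0.3203) ≈ 0.7844
After a quality check='pass': P(line X) = 0.6·0.7844 / (0.6·0.7844 + 0.35·0.2156) ≈ 0.8618
After a trace-element assay='no-match': P(line X) = 0.2·0.8618 / (0.2·0.8618 + 0.3·0.1382) ≈ 0.8061
After a trace-element assay='match': P(line X) = 0.8·0.8061 / (0.8·0.8061 + 0.7·0.1939) ≈ 0.8262
After a trace-element assay='no-match': P(line X) = 0.2·0.8262 / (0.2·0.8262 + 0.3·0.1738) ≈ 0.7601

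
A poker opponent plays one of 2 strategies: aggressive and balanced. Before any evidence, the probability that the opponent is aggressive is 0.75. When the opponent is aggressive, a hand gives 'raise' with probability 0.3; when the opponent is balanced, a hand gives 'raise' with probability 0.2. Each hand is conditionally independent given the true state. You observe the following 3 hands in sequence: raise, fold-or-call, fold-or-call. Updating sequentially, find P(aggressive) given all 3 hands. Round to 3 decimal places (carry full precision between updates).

0.775

Each posterior becomes the prior for the next update.
After 'raise': P(aggressive) = 0.3·0.7500 / (0.3·0.7500 + 0.2·0.2500) ≈ 0.8182
After 'fold-or-call': P(aggressive) = 0.7·0.8182 / (0.7·0.8182 + 0.8·0.1818) ≈ 0.7975
After 'fold-or-call': P(aggressive) = 0.7·0.7975 / (0.7·0.7975 + 0.8·0.2025) ≈ 0.7750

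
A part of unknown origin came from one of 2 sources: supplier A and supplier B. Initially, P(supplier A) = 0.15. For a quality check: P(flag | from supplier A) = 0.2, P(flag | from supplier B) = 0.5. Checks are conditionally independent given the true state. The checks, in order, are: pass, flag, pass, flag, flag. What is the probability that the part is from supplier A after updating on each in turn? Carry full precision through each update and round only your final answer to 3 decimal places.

After 'pass': P(supplier A) = 0.8·0.1500 / (0.8·0.1500 + 0.5·0.8500) ≈ 0.2202
After 'flag': P(supplier A) = 0.2·0.2202 / (0.2·0.2202 + 0.5·0.7798) ≈ 0.1015
After 'pass': P(supplier A) = 0.8·0.1015 / (0.8·0.1015 + 0.5·0.8985) ≈ 0.1530
After 'flag': P(supplier A) = 0.2·0.1530 / (0.2·0.1530 + 0.5·0.8470) ≈ 0.0674
After 'flag': P(supplier A) = 0.2·0.0674 / (0.2·0.0674 + 0.5·0.9326) ≈ 0.0281

0.028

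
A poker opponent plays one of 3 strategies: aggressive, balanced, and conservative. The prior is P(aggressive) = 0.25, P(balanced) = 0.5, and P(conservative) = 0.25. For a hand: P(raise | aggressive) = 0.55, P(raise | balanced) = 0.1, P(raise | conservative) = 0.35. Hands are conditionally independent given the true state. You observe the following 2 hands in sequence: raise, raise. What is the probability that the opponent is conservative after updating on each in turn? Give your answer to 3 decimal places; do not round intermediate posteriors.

0.275

After 'raise': normaliser = 0.55·0.2500 + 0.1·0.5000 + 0.35·0.2500; P(aggressive) ≈ 0.5000, P(balanced) ≈ 0.1818, P(conservative) ≈ 0.3182
After 'raise': normaliser = 0.55·0.5000 + 0.1·0.1818 + 0.35·0.3182; P(aggressive) ≈ 0.6798, P(balanced) ≈ 0.0449, P(conservative) ≈ 0.2753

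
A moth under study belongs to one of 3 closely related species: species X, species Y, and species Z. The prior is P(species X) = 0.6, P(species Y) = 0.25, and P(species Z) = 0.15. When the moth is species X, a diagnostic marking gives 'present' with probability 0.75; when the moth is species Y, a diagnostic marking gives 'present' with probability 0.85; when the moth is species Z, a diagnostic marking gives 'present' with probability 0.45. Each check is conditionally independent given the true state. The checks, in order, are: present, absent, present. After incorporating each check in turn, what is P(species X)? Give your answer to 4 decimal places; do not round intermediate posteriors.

0.6583

After 'present': normaliser = 0.75·0.6000 + 0.85·0.2500 + 0.45·0.1500; P(species X) ≈ 0.6164, P(species Y) ≈ 0.2911, P(species Z) ≈ 0.0925
After 'absent': normaliser = 0.25·0.6164 + 0.15·0.2911 + 0.55·0.0925; P(species X) ≈ 0.6198, P(species Y) ≈ 0.1756, P(species Z) ≈ 0.2045
After 'present': normaliser = 0.75·0.6198 + 0.85·0.1756 + 0.45·0.2045; P(species X) ≈ 0.6583, P(species Y) ≈ 0.2114, P(species Z) ≈ 0.1303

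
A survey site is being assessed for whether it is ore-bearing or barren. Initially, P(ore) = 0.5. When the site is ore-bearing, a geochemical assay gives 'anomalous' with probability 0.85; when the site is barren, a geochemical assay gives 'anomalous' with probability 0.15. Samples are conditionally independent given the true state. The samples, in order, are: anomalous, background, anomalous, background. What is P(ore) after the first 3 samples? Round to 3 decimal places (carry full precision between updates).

Each posterior becomes the prior for the next update.
After 'anomalous': P(ore) = 0.85·0.5000 / (0.85·0.5000 + 0.15·0.5000) ≈ 0.8500
After 'background': P(ore) = 0.15·0.8500 / (0.15·0.8500 + 0.85·0.1500) ≈ 0.5000
After 'anomalous': P(ore) = 0.85·0.5000 / (0.85·0.5000 + 0.15·0.5000) ≈ 0.8500

0.850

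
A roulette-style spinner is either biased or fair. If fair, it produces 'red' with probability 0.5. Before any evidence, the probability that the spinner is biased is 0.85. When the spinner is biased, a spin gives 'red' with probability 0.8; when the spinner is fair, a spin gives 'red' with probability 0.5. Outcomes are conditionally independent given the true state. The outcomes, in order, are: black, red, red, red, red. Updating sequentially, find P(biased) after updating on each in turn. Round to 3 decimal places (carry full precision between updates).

After 'black': P(biased) = 0.2·0.8500 / (0.2·0.8500 + 0.5·0.1500) ≈ 0.6939
After 'red': P(biased) = 0.8·0.6939 / (0.8·0.6939 + 0.5·0.3061) ≈ 0.7839
After 'red': P(biased) = 0.8·0.7839 / (0.8·0.7839 + 0.5·0.2161) ≈ 0.8530
After 'red': P(biased) = 0.8·0.8530 / (0.8·0.8530 + 0.5·0.1470) ≈ 0.9028
After 'red': P(biased) = 0.8·0.9028 / (0.8·0.9028 + 0.5·0.0972) ≈ 0.9369

0.937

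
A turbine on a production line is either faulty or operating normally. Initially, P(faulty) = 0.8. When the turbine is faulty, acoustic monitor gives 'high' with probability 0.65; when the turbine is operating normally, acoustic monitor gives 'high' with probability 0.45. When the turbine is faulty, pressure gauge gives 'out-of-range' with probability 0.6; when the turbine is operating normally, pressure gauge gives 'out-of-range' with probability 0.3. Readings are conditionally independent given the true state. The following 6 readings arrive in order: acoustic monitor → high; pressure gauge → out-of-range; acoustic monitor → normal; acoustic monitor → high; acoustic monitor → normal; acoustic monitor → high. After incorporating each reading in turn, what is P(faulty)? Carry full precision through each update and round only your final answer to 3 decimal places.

After acoustic monitor='high': P(faulty) = 0.65·0.8000 / (0.65·0.8000 + 0.45·0.2000) ≈ 0.8525
After pressure gauge='out-of-range': P(faulty) = 0.6·0.8525 / (0.6·0.8525 + 0.3·0.1475) ≈ 0.9204
After acoustic monitor='normal': P(faulty) = 0.35·0.9204 / (0.35·0.9204 + 0.55·0.0796) ≈ 0.8803
After acoustic monitor='high': P(faulty) = 0.65·0.8803 / (0.65·0.8803 + 0.45·0.1197) ≈ 0.9140
After acoustic monitor='normal': P(faulty) = 0.35·0.9140 / (0.35·0.9140 + 0.55·0.0860) ≈ 0.8711
After acoustic monitor='high': P(faulty) = 0.65·0.8711 / (0.65·0.8711 + 0.45·0.1289) ≈ 0.9071

0.907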